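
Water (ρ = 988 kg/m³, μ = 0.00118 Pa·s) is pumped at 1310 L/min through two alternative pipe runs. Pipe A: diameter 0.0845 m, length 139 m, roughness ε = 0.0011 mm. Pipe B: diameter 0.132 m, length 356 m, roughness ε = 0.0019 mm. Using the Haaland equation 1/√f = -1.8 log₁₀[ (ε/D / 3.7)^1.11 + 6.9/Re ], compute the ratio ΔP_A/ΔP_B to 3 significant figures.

ΔP_A/ΔP_B ≈ 3.34

Pipe A: V = Q/A = 0.02183/0.005608 = 3.893 m/s; Re = 2.755e+05; ε/D = 1.3e-05; Haaland → f = 0.01467; ΔP_A = f(L/D)(ρV²/2) = 1.808e+05 Pa.
Pipe B: V = Q/A = 0.02183/0.01368 = 1.595 m/s; Re = 1.763e+05; ε/D = 1.44e-05; Haaland → f = 0.01597; ΔP_B = f(L/D)(ρV²/2) = 5.415e+04 Pa.
ΔP_A/ΔP_B = 1.808e+05/5.415e+04 = 3.34.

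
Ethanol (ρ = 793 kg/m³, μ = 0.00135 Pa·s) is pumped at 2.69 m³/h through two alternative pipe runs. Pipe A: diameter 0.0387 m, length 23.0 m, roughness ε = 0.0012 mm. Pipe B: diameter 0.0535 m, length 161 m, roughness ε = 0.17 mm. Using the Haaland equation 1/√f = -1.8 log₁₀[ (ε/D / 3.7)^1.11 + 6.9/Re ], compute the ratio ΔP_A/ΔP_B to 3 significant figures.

Pipe A: V = Q/A = 0.0007472/0.001176 = 0.6352 m/s; Re = 1.444e+04; ε/D = 3.1e-05; Haaland → f = 0.02802; ΔP_A = f(L/D)(ρV²/2) = 2665 Pa.
Pipe B: V = Q/A = 0.0007472/0.002248 = 0.3324 m/s; Re = 1.045e+04; ε/D = 0.00318; Haaland → f = 0.03484; ΔP_B = f(L/D)(ρV²/2) = 4593 Pa.
ΔP_A/ΔP_B = 2665/4593 = 0.580.

ΔP_A/ΔP_B ≈ 0.580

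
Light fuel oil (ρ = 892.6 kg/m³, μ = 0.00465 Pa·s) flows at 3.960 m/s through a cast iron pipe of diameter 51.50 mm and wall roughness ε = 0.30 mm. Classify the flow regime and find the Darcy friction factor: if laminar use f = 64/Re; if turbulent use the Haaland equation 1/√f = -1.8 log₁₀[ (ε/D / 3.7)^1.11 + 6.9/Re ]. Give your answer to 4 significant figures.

f ≈ 0.03379

Re = ρVD/μ = 892.6·3.96·0.0515/0.00465 = 3.915e+04.
Re > 4000 → turbulent. ε/D = 0.0003/0.0515 = 0.00583; Haaland: 1/√f = -1.8 log₁₀[0.000774 + 0.000176] = 5.44, so f = 0.03379.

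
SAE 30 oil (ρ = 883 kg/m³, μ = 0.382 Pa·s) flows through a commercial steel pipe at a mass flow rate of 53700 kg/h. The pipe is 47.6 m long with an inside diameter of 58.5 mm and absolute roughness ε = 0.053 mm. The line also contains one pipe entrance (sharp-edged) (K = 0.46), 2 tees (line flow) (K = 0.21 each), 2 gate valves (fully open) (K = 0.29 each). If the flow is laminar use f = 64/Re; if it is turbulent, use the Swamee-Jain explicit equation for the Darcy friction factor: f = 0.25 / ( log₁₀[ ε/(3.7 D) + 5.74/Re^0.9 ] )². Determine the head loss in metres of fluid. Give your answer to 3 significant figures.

h_f ≈ 126 m

ṁ = 53700 kg/h = 53700/3600 = 14.92 kg/s.
A = πD²/4 = π(0.0585)²/4 = 0.002688 m²; mean velocity V = ṁ/(ρA) = 14.92/(883 · 0.002688) = 6.285 m/s.
Reynolds number Re = ρVD/μ = 883 · 6.285 · 0.0585 / 0.382 = 849.9.
Re < 2300 → laminar flow, so f = 64/Re = 64/849.9 = 0.0753 (the turbulent correlation is not needed).
Total minor-loss coefficient ΣK = 1·0.46 + 2·0.21 + 2·0.29 = 1.46.
ΔP = [f·L/D + ΣK]·(ρV²/2) = [0.0753·47.6/0.0585 + 1.46]·(883·6.285²/2) = [61.27 + 1.46]·1.744e+04 = 1.094e+06 Pa.
Head loss h_f = ΔP/(ρg) = 1.094e+06/(883·9.81) = 126 m.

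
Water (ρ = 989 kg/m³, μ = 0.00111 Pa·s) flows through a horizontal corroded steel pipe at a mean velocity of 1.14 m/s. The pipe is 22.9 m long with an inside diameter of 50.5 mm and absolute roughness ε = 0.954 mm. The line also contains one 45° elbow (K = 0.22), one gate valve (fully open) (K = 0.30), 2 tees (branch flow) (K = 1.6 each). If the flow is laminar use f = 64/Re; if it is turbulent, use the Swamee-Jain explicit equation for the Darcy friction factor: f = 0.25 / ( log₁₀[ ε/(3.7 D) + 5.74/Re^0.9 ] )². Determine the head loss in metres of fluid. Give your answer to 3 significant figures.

Reynolds number Re = ρVD/μ = 989 · 1.14 · 0.0505 / 0.00111 = 5.129e+04.
Re > 4000 → turbulent. Relative roughness ε/D = 0.000954/0.0505 = 0.0189. Swamee-Jain: f = 0.25/(log₁₀[0.0189/3.7 + 5.74/5.129e+04^0.9])² = 0.25/(log₁₀[0.00511 + 0.000331])² = 0.25/(-2.265)² = 0.04875.
Total minor-loss coefficient ΣK = 1·0.22 + 1·0.3 + 2·1.6 = 3.72.
ΔP = [f·L/D + ΣK]·(ρV²/2) = [0.04875·22.9/0.0505 + 3.72]·(989·1.14²/2) = [22.1 + 3.72]·642.7 = 1.66e+04 Pa.
Head loss h_f = ΔP/(ρg) = 1.66e+04/(989·9.81) = 1.71 m.

h_f ≈ 1.71 m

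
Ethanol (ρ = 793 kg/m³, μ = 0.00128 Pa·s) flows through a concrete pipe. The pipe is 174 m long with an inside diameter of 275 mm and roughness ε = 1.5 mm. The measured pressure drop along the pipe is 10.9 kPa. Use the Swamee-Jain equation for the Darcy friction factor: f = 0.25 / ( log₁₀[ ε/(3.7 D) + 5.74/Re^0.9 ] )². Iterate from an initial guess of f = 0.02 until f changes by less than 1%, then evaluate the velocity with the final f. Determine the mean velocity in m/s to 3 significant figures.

Rearranging Darcy-Weisbach: V = √(2·ΔP·D/(f·L·ρ)). With ε/D = 0.0015/0.275 = 0.00545, iterate starting from f = 0.02:
  f = 0.02 → V = √(2·1.09e+04·0.275/(0.02·174·793)) = 1.474 m/s; Re = ρVD/μ = 2.511e+05; f → 0.03169
  f = 0.03169 → V = 1.171 m/s; Re = 1.995e+05; f → 0.03181
Converged (Δf/f < 1%). With the final f = 0.03181: V = √(2·1.09e+04·0.275/(0.03181·174·793)) = 1.169 m/s.

V ≈ 1.17 m/s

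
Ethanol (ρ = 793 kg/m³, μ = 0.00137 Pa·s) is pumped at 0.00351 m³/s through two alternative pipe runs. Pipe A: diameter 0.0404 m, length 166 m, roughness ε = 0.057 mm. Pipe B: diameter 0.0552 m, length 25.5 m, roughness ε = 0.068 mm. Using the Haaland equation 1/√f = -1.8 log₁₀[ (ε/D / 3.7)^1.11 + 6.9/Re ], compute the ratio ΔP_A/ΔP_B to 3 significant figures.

ΔP_A/ΔP_B ≈ 30.5

Pipe A: V = Q/A = 0.00351/0.001282 = 2.738 m/s; Re = 6.403e+04; ε/D = 0.00141; Haaland → f = 0.0242; ΔP_A = f(L/D)(ρV²/2) = 2.955e+05 Pa.
Pipe B: V = Q/A = 0.00351/0.002393 = 1.467 m/s; Re = 4.686e+04; ε/D = 0.00123; Haaland → f = 0.02456; ΔP_B = f(L/D)(ρV²/2) = 9678 Pa.
ΔP_A/ΔP_B = 2.955e+05/9678 = 30.5.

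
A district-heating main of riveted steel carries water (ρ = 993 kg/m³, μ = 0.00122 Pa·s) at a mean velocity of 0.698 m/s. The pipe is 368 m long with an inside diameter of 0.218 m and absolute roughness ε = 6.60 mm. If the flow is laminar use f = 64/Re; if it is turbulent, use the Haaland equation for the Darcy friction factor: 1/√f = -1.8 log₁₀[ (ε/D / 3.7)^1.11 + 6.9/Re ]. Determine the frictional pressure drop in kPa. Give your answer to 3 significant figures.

ΔP ≈ 23.6 kPa

Reynolds number Re = ρVD/μ = 993 · 0.698 · 0.218 / 0.00122 = 1.239e+05.
Re > 4000 → turbulent. Relative roughness ε/D = 0.0066/0.218 = 0.0303. Haaland: 1/√f = -1.8 log₁₀[(0.0303/3.7)^1.11 + 6.9/1.239e+05] = -1.8 log₁₀[0.00482 + 5.57e-05] = 4.161, so f = 0.05775.
Darcy-Weisbach: ΔP = f(L/D)(ρV²/2) = 0.05775·(368/0.218)·(993·0.698²/2) = 0.05775·1688·241.9 = 2.358e+04 Pa.
ΔP = 2.358e+04 Pa = 23.6 kPa.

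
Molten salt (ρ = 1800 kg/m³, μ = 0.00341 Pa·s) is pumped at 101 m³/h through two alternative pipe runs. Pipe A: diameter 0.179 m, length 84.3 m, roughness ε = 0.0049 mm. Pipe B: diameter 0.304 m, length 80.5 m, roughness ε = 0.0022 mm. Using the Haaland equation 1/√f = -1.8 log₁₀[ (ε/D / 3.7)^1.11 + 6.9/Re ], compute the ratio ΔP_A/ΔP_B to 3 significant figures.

ΔP_A/ΔP_B ≈ 13.3

Pipe A: V = Q/A = 0.02806/0.02516 = 1.115 m/s; Re = 1.053e+05; ε/D = 2.74e-05; Haaland → f = 0.01774; ΔP_A = f(L/D)(ρV²/2) = 9348 Pa.
Pipe B: V = Q/A = 0.02806/0.07258 = 0.3865 m/s; Re = 6.203e+04; ε/D = 7.24e-06; Haaland → f = 0.01976; ΔP_B = f(L/D)(ρV²/2) = 703.7 Pa.
ΔP_A/ΔP_B = 9348/703.7 = 13.3.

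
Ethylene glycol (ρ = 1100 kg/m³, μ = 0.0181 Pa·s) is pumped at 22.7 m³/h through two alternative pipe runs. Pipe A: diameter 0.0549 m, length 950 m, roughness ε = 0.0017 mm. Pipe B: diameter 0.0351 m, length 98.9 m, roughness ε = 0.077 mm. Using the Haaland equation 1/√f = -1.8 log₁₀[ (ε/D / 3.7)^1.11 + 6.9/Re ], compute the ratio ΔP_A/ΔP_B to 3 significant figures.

ΔP_A/ΔP_B ≈ 1.03

Pipe A: V = Q/A = 0.006306/0.002367 = 2.664 m/s; Re = 8887; ε/D = 3.1e-05; Haaland → f = 0.03194; ΔP_A = f(L/D)(ρV²/2) = 2.157e+06 Pa.
Pipe B: V = Q/A = 0.006306/0.0009676 = 6.517 m/s; Re = 1.39e+04; ε/D = 0.00219; Haaland → f = 0.0317; ΔP_B = f(L/D)(ρV²/2) = 2.086e+06 Pa.
ΔP_A/ΔP_B = 2.157e+06/2.086e+06 = 1.03.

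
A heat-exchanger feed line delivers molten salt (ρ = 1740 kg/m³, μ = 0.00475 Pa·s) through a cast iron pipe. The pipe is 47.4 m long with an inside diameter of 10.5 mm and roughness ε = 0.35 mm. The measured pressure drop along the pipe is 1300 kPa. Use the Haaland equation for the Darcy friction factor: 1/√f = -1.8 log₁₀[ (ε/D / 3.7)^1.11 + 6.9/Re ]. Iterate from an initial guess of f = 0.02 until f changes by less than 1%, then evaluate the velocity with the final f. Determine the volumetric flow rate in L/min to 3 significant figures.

Rearranging Darcy-Weisbach: V = √(2·ΔP·D/(f·L·ρ)). With ε/D = 0.00035/0.0105 = 0.0333, iterate starting from f = 0.02:
  f = 0.02 → V = √(2·1.3e+06·0.0105/(0.02·47.4·1740)) = 4.068 m/s; Re = ρVD/μ = 1.565e+04; f → 0.06173
  f = 0.06173 → V = 2.316 m/s; Re = 8907; f → 0.06309
  f = 0.06309 → V = 2.29 m/s; Re = 8810; f → 0.06313
Converged (Δf/f < 1%). With the final f = 0.06313: V = √(2·1.3e+06·0.0105/(0.06313·47.4·1740)) = 2.29 m/s.
Q = V·A = 2.29·(π/4·0.0105²) = 0.0001983 m³/s = 11.9 L/min.

Q ≈ 11.9 L/min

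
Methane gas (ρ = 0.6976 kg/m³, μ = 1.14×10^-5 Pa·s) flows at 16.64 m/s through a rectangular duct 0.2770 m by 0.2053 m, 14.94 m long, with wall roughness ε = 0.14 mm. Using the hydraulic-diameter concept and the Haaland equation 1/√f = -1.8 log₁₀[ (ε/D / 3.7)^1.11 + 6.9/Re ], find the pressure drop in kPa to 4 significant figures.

Hydraulic diameter D_h = 4A/P = 4·(0.277·0.2053)/(2·(0.277+0.2053)) = 0.2275/0.9646 = 0.2358 m.
Re = ρVD_h/μ = 0.6976·16.64·0.2358/1.14e-05 = 2.401e+05.
ε/D_h = 0.00014/0.2358 = 0.000594; Haaland gives 1/√f = -1.8 log₁₀[6.14e-05+2.87e-05] = 7.281, so f = 0.01886.
ΔP = f(L/D_h)(ρV²/2) = 0.01886·14.94/0.2358·96.58 = 115.4 Pa.
ΔP = 0.1154 kPa.

ΔP ≈ 0.1154 kPa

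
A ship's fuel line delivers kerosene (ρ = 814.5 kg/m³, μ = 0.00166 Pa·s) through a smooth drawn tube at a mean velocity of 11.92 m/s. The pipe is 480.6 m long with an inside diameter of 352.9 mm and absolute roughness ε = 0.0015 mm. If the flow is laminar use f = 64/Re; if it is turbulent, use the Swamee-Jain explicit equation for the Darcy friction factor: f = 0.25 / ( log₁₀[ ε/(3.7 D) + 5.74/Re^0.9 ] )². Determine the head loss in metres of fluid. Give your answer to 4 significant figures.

Reynolds number Re = ρVD/μ = 814.5 · 11.92 · 0.3529 / 0.00166 = 2.064e+06.
Re > 4000 → turbulent. Relative roughness ε/D = 1.5e-06/0.3529 = 4.25e-06. Swamee-Jain: f = 0.25/(log₁₀[4.25e-06/3.7 + 5.74/2.064e+06^0.9])² = 0.25/(log₁₀[1.15e-06 + 1.19e-05])² = 0.25/(-4.884)² = 0.01048.
Darcy-Weisbach: ΔP = f(L/D)(ρV²/2) = 0.01048·(480.6/0.3529)·(814.5·11.92²/2) = 0.01048·1362·5.786e+04 = 8.258e+05 Pa.
Head loss h_f = ΔP/(ρg) = 8.258e+05/(814.5·9.81) = 103.4 m.

h_f ≈ 103.4 m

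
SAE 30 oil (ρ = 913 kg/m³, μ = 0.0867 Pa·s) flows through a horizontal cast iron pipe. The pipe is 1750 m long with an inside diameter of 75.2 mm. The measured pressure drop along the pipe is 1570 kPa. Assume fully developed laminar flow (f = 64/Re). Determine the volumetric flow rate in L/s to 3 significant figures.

For laminar flow, f = 64/Re with Re = ρVD/μ, so Darcy-Weisbach reduces to ΔP = 32μLV/D². Solving for V: V = ΔP·D²/(32μL) = 1.57e+06·(0.0752)²/(32·0.0867·1750) = 1.829 m/s.
Check: Re = ρVD/μ = 913·1.829·0.0752/0.0867 = 1448 < 2300, so the laminar assumption holds.
Q = V·A = 1.829·(π/4·0.0752²) = 0.008122 m³/s = 8.12 L/s.

Q ≈ 8.12 L/s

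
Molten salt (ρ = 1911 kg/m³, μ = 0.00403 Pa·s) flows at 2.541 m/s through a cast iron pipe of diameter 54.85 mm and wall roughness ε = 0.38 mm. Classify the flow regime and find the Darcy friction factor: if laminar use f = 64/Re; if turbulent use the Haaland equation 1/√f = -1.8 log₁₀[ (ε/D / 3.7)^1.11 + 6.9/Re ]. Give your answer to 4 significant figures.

Re = ρVD/μ = 1911·2.541·0.05485/0.00403 = 6.609e+04.
Re > 4000 → turbulent. ε/D = 0.00038/0.05485 = 0.00693; Haaland: 1/√f = -1.8 log₁₀[0.000938 + 0.000104] = 5.367, so f = 0.03471.

f ≈ 0.03471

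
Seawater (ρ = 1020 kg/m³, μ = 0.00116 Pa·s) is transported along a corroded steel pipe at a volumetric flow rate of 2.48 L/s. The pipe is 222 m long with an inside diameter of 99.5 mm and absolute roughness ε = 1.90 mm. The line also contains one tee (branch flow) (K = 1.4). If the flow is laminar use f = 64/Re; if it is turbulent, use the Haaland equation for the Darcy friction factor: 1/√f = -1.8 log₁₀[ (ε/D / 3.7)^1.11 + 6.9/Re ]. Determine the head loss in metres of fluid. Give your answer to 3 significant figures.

Q = 2.48 L/s = 2.48/1000 = 0.00248 m³/s.
Cross-sectional area A = πD²/4 = π(0.0995)²/4 = 0.007776 m²; mean velocity V = Q/A = 0.00248/0.007776 = 0.3189 m/s.
Reynolds number Re = ρVD/μ = 1020 · 0.3189 · 0.0995 / 0.00116 = 2.79e+04.
Re > 4000 → turbulent. Relative roughness ε/D = 0.0019/0.0995 = 0.0191. Haaland: 1/√f = -1.8 log₁₀[(0.0191/3.7)^1.11 + 6.9/2.79e+04] = -1.8 log₁₀[0.00289 + 0.000247] = 4.506, so f = 0.04926.
Total minor-loss coefficient ΣK = 1·1.4 = 1.4.
ΔP = [f·L/D + ΣK]·(ρV²/2) = [0.04926·222/0.0995 + 1.4]·(1020·0.3189²/2) = [109.9 + 1.4]·51.88 = 5774 Pa.
Head loss h_f = ΔP/(ρg) = 5774/(1020·9.81) = 0.577 m.

h_f ≈ 0.577 m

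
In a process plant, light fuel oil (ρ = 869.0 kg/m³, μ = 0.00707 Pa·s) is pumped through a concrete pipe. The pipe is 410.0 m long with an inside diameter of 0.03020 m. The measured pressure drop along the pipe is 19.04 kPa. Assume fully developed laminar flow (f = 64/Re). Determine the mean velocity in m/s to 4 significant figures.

V ≈ 0.1872 m/s

For laminar flow, f = 64/Re with Re = ρVD/μ, so Darcy-Weisbach reduces to ΔP = 32μLV/D². Solving for V: V = ΔP·D²/(32μL) = 1.904e+04·(0.0302)²/(32·0.00707·410) = 0.1872 m/s.
Check: Re = ρVD/μ = 869·0.1872·0.0302/0.00707 = 694.9 < 2300, so the laminar assumption holds.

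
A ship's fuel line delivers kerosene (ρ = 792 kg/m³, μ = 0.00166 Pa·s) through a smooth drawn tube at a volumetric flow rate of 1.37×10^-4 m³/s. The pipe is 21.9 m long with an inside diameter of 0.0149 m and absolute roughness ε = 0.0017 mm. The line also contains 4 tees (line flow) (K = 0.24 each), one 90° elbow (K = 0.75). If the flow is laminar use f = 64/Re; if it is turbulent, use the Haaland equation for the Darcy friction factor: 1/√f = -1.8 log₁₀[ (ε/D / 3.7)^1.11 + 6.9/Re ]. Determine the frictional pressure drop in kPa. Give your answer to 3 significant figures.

Cross-sectional area A = πD²/4 = π(0.0149)²/4 = 0.0001744 m²; mean velocity V = Q/A = 0.000137/0.0001744 = 0.7857 m/s.
Reynolds number Re = ρVD/μ = 792 · 0.7857 · 0.0149 / 0.00166 = 5585.
Re > 4000 → turbulent. Relative roughness ε/D = 1.7e-06/0.0149 = 0.000114. Haaland: 1/√f = -1.8 log₁₀[(0.000114/3.7)^1.11 + 6.9/5585] = -1.8 log₁₀[9.84e-06 + 0.00124] = 5.229, so f = 0.03658.
Total minor-loss coefficient ΣK = 4·0.24 + 1·0.75 = 1.71.
ΔP = [f·L/D + ΣK]·(ρV²/2) = [0.03658·21.9/0.0149 + 1.71]·(792·0.7857²/2) = [53.76 + 1.71]·244.5 = 1.356e+04 Pa.
ΔP = 1.356e+04 Pa = 13.6 kPa.

ΔP ≈ 13.6 kPa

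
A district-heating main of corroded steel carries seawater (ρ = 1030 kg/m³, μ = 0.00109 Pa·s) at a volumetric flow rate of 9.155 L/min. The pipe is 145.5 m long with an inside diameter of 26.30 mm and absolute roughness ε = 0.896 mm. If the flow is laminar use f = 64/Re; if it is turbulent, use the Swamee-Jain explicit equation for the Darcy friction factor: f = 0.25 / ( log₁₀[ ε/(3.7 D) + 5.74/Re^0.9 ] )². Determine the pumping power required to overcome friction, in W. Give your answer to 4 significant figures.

Q = 9.155 L/min = 9.155/60000 = 0.0001526 m³/s.
Cross-sectional area A = πD²/4 = π(0.0263)²/4 = 0.0005433 m²; mean velocity V = Q/A = 0.0001526/0.0005433 = 0.2809 m/s.
Reynolds number Re = ρVD/μ = 1030 · 0.2809 · 0.0263 / 0.00109 = 6980.
Re > 4000 → turbulent. Relative roughness ε/D = 0.000896/0.0263 = 0.0341. Swamee-Jain: f = 0.25/(log₁₀[0.0341/3.7 + 5.74/6980^0.9])² = 0.25/(log₁₀[0.00921 + 0.00199])² = 0.25/(-1.951)² = 0.06569.
Darcy-Weisbach: ΔP = f(L/D)(ρV²/2) = 0.06569·(145.5/0.0263)·(1030·0.2809²/2) = 0.06569·5532·40.63 = 1.477e+04 Pa.
Pumping power P = QΔP = 0.0001526·1.477e+04 = 2.2530 W = 2.253 W.

P ≈ 2.253 W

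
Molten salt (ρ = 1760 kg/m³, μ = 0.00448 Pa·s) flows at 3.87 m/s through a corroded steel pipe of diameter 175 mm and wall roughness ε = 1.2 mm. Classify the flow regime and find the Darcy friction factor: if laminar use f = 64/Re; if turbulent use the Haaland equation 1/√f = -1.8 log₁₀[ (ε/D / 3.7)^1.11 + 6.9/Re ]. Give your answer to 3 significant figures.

Re = ρVD/μ = 1760·3.87·0.175/0.00448 = 2.661e+05.
Re > 4000 → turbulent. ε/D = 0.0012/0.175 = 0.00686; Haaland: 1/√f = -1.8 log₁₀[0.000928 + 2.59e-05] = 5.437, so f = 0.03383.

f ≈ 0.0338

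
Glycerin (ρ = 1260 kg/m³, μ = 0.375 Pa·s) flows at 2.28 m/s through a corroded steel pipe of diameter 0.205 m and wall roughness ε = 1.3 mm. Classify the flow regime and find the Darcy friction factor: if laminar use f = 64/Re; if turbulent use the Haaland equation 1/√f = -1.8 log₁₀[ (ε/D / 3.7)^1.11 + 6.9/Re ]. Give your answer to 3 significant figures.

Re = ρVD/μ = 1260·2.28·0.205/0.375 = 1570.
Re < 2300 → laminar, so f = 64/Re = 0.04075 (roughness is irrelevant in laminar flow).

f ≈ 0.0408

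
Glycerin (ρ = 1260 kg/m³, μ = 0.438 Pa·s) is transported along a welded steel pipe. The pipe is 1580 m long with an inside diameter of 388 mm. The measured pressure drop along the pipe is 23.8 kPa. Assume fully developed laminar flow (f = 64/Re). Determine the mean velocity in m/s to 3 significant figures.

For laminar flow, f = 64/Re with Re = ρVD/μ, so Darcy-Weisbach reduces to ΔP = 32μLV/D². Solving for V: V = ΔP·D²/(32μL) = 2.38e+04·(0.388)²/(32·0.438·1580) = 0.1618 m/s.
Check: Re = ρVD/μ = 1260·0.1618·0.388/0.438 = 180.6 < 2300, so the laminar assumption holds.

V ≈ 0.162 m/s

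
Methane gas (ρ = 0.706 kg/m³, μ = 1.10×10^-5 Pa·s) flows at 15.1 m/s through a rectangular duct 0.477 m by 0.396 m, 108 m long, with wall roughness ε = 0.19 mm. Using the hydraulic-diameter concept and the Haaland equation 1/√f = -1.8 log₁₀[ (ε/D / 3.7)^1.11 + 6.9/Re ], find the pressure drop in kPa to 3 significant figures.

Hydraulic diameter D_h = 4A/P = 4·(0.477·0.396)/(2·(0.477+0.396)) = 0.7556/1.746 = 0.4327 m.
Re = ρVD_h/μ = 0.706·15.1·0.4327/1.1e-05 = 4.194e+05.
ε/D_h = 0.00019/0.4327 = 0.000439; Haaland gives 1/√f = -1.8 log₁₀[4.39e-05+1.65e-05] = 7.595, so f = 0.01734.
ΔP = f(L/D_h)(ρV²/2) = 0.01734·108/0.4327·80.49 = 348.3 Pa.
ΔP = 0.348 kPa.

ΔP ≈ 0.348 kPa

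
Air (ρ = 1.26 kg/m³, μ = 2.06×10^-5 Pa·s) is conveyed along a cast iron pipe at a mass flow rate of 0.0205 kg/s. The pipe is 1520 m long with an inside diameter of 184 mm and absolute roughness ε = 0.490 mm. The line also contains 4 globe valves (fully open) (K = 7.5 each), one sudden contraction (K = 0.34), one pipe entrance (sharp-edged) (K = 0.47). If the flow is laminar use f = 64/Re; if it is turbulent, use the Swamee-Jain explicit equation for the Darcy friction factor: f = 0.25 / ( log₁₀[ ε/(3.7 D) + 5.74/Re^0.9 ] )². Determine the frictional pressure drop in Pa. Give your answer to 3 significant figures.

ΔP ≈ 81.4 Pa

A = πD²/4 = π(0.184)²/4 = 0.02659 m²; mean velocity V = ṁ/(ρA) = 0.0205/(1.26 · 0.02659) = 0.6119 m/s.
Reynolds number Re = ρVD/μ = 1.26 · 0.6119 · 0.184 / 2.06e-05 = 6886.
Re > 4000 → turbulent. Relative roughness ε/D = 0.00049/0.184 = 0.00266. Swamee-Jain: f = 0.25/(log₁₀[0.00266/3.7 + 5.74/6886^0.9])² = 0.25/(log₁₀[0.00072 + 0.00202])² = 0.25/(-2.563)² = 0.03807.
Total minor-loss coefficient ΣK = 4·7.5 + 1·0.34 + 1·0.47 = 30.8.
ΔP = [f·L/D + ΣK]·(ρV²/2) = [0.03807·1520/0.184 + 30.8]·(1.26·0.6119²/2) = [314.5 + 30.8]·0.2359 = 81.43 Pa.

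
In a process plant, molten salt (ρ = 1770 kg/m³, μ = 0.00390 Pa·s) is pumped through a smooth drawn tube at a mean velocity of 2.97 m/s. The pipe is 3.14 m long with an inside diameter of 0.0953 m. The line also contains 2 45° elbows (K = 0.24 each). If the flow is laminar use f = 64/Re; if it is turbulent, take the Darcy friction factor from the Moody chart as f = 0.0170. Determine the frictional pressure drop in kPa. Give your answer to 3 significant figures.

ΔP ≈ 8.12 kPa

Reynolds number Re = ρVD/μ = 1770 · 2.97 · 0.0953 / 0.0039 = 1.285e+05.
Re > 4000 → turbulent; use the Moody-chart value f = 0.0170.
Total minor-loss coefficient ΣK = 2·0.24 = 0.48.
ΔP = [f·L/D + ΣK]·(ρV²/2) = [0.017·3.14/0.0953 + 0.48]·(1770·2.97²/2) = [0.5601 + 0.48]·7806 = 8120 Pa.
ΔP = 8120 Pa = 8.12 kPa.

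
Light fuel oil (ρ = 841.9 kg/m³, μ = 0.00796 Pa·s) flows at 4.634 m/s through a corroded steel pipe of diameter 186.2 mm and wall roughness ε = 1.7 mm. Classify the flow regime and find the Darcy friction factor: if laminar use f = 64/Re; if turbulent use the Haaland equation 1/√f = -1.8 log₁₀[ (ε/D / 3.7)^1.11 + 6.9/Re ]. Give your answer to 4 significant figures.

Re = ρVD/μ = 841.9·4.634·0.1862/0.00796 = 9.126e+04.
Re > 4000 → turbulent. ε/D = 0.0017/0.1862 = 0.00913; Haaland: 1/√f = -1.8 log₁₀[0.00127 + 7.56e-05] = 5.165, so f = 0.03748.

f ≈ 0.03748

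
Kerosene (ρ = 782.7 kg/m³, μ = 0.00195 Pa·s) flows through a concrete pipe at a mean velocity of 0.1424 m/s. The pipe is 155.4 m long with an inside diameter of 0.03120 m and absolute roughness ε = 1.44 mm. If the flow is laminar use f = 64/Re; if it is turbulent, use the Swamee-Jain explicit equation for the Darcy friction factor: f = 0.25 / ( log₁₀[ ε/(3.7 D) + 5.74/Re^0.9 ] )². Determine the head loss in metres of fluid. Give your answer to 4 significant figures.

h_f ≈ 0.1847 m

Reynolds number Re = ρVD/μ = 782.7 · 0.1424 · 0.0312 / 0.00195 = 1783.
Re < 2300 → laminar flow, so f = 64/Re = 64/1783 = 0.03589 (the turbulent correlation is not needed).
Darcy-Weisbach: ΔP = f(L/D)(ρV²/2) = 0.03589·(155.4/0.0312)·(782.7·0.1424²/2) = 0.03589·4981·7.936 = 1419 Pa.
Head loss h_f = ΔP/(ρg) = 1419/(782.7·9.81) = 0.1847 m.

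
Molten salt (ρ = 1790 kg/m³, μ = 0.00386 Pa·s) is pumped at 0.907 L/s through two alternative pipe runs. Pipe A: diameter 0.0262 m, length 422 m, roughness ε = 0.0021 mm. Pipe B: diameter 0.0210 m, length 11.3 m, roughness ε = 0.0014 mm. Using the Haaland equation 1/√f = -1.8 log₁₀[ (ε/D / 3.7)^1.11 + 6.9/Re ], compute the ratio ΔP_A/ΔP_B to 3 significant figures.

Pipe A: V = Q/A = 0.000907/0.0005391 = 1.682 m/s; Re = 2.044e+04; ε/D = 8.02e-05; Haaland → f = 0.02573; ΔP_A = f(L/D)(ρV²/2) = 1.05e+06 Pa.
Pipe B: V = Q/A = 0.000907/0.0003464 = 2.619 m/s; Re = 2.55e+04; ε/D = 6.67e-05; Haaland → f = 0.02437; ΔP_B = f(L/D)(ρV²/2) = 8.047e+04 Pa.
ΔP_A/ΔP_B = 1.05e+06/8.047e+04 = 13.0.

ΔP_A/ΔP_B ≈ 13.0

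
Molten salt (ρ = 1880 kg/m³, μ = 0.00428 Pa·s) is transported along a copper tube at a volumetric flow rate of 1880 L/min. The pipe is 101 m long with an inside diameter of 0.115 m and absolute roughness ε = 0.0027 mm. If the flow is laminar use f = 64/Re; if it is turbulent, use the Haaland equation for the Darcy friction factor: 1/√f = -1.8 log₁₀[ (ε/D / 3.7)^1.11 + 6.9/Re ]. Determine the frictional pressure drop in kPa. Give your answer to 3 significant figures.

ΔP ≈ 124 kPa

Q = 1880 L/min = 1880/60000 = 0.03133 m³/s.
Cross-sectional area A = πD²/4 = π(0.115)²/4 = 0.01039 m²; mean velocity V = Q/A = 0.03133/0.01039 = 3.017 m/s.
Reynolds number Re = ρVD/μ = 1880 · 3.017 · 0.115 / 0.00428 = 1.524e+05.
Re > 4000 → turbulent. Relative roughness ε/D = 2.7e-06/0.115 = 2.35e-05. Haaland: 1/√f = -1.8 log₁₀[(2.35e-05/3.7)^1.11 + 6.9/1.524e+05] = -1.8 log₁₀[1.7e-06 + 4.53e-05] = 7.791, so f = 0.01648.
Darcy-Weisbach: ΔP = f(L/D)(ρV²/2) = 0.01648·(101/0.115)·(1880·3.017²/2) = 0.01648·878.3·8554 = 1.238e+05 Pa.
ΔP = 1.238e+05 Pa = 124 kPa.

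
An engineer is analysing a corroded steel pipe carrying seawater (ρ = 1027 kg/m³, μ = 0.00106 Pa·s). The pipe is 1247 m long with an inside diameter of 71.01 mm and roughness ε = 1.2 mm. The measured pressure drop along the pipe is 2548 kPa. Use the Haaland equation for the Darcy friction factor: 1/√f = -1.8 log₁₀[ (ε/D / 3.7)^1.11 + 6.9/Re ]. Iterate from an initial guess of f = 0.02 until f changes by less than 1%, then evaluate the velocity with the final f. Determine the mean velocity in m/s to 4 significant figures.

V ≈ 2.479 m/s

Rearranging Darcy-Weisbach: V = √(2·ΔP·D/(f·L·ρ)). With ε/D = 0.0012/0.07101 = 0.0169, iterate starting from f = 0.02:
  f = 0.02 → V = √(2·2.548e+06·0.07101/(0.02·1247·1027)) = 3.759 m/s; Re = ρVD/μ = 2.586e+05; f → 0.0459
  f = 0.0459 → V = 2.481 m/s; Re = 1.707e+05; f → 0.04598
Converged (Δf/f < 1%). With the final f = 0.04598: V = √(2·2.548e+06·0.07101/(0.04598·1247·1027)) = 2.479 m/s.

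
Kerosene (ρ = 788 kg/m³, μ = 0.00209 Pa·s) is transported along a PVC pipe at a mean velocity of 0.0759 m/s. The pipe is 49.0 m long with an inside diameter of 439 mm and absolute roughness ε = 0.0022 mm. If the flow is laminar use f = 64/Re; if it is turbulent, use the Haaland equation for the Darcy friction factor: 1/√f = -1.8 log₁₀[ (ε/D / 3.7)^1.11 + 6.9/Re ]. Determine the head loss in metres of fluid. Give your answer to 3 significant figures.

Reynolds number Re = ρVD/μ = 788 · 0.0759 · 0.439 / 0.00209 = 1.256e+04.
Re > 4000 → turbulent. Relative roughness ε/D = 2.2e-06/0.439 = 5.01e-06. Haaland: 1/√f = -1.8 log₁₀[(5.01e-06/3.7)^1.11 + 6.9/1.256e+04] = -1.8 log₁₀[3.06e-07 + 0.000549] = 5.868, so f = 0.02904.
Darcy-Weisbach: ΔP = f(L/D)(ρV²/2) = 0.02904·(49/0.439)·(788·0.0759²/2) = 0.02904·111.6·2.27 = 7.358 Pa.
Head loss h_f = ΔP/(ρg) = 7.358/(788·9.81) = 9.52×10^-4 m.

h_f ≈ 9.52×10^-4 m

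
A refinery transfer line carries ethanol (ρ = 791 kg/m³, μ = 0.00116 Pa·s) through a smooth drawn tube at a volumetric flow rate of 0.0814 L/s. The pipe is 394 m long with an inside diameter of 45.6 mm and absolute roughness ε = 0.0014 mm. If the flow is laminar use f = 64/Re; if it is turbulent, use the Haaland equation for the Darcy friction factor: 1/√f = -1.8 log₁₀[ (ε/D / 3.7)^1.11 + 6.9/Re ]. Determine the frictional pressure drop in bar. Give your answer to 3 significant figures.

Q = 0.0814 L/s = 0.0814/1000 = 8.14e-05 m³/s.
Cross-sectional area A = πD²/4 = π(0.0456)²/4 = 0.001633 m²; mean velocity V = Q/A = 8.14e-05/0.001633 = 0.04984 m/s.
Reynolds number Re = ρVD/μ = 791 · 0.04984 · 0.0456 / 0.00116 = 1550.
Re < 2300 → laminar flow, so f = 64/Re = 64/1550 = 0.04129 (the turbulent correlation is not needed).
Darcy-Weisbach: ΔP = f(L/D)(ρV²/2) = 0.04129·(394/0.0456)·(791·0.04984²/2) = 0.04129·8640·0.9826 = 350.6 Pa.
ΔP = 350.6 Pa = 0.00351 bar.

ΔP ≈ 0.00351 bar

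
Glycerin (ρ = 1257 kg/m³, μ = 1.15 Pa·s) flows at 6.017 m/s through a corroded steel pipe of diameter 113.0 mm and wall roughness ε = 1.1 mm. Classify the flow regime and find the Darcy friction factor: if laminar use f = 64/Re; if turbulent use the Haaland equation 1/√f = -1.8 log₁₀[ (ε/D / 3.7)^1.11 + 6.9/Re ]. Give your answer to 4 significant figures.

f ≈ 0.08612

Re = ρVD/μ = 1257·6.017·0.113/1.15 = 743.2.
Re < 2300 → laminar, so f = 64/Re = 0.08612 (roughness is irrelevant in laminar flow).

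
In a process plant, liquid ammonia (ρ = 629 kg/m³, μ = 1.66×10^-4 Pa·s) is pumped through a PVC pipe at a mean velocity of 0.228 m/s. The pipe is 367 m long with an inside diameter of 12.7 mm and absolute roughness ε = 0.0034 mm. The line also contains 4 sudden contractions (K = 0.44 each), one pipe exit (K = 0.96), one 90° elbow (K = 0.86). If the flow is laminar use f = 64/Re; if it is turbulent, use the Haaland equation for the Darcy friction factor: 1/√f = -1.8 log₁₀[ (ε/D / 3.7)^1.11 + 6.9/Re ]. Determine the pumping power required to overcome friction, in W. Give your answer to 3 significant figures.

Reynolds number Re = ρVD/μ = 629 · 0.228 · 0.0127 / 0.000166 = 1.097e+04.
Re > 4000 → turbulent. Relative roughness ε/D = 3.4e-06/0.0127 = 0.000268. Haaland: 1/√f = -1.8 log₁₀[(0.000268/3.7)^1.11 + 6.9/1.097e+04] = -1.8 log₁₀[2.54e-05 + 0.000629] = 5.732, so f = 0.03044.
Total minor-loss coefficient ΣK = 4·0.44 + 1·0.96 + 1·0.86 = 3.58.
ΔP = [f·L/D + ΣK]·(ρV²/2) = [0.03044·367/0.0127 + 3.58]·(629·0.228²/2) = [879.6 + 3.58]·16.35 = 1.444e+04 Pa.
Q = V·A = 0.228·0.0001267 = 2.888e-05 m³/s.
Pumping power P = QΔP = 2.888e-05·1.444e+04 = 0.4170 W = 0.417 W.

P ≈ 0.417 W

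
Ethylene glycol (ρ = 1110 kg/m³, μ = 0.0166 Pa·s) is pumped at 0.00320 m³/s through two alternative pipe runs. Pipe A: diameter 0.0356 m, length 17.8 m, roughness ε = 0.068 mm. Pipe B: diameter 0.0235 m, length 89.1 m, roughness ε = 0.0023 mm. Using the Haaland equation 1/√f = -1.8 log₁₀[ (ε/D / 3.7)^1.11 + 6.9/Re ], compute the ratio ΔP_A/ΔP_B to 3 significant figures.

ΔP_A/ΔP_B ≈ 0.0299

Pipe A: V = Q/A = 0.0032/0.0009954 = 3.215 m/s; Re = 7653; ε/D = 0.00191; Haaland → f = 0.0355; ΔP_A = f(L/D)(ρV²/2) = 1.018e+05 Pa.
Pipe B: V = Q/A = 0.0032/0.0004337 = 7.378 m/s; Re = 1.159e+04; ε/D = 9.79e-05; Haaland → f = 0.02978; ΔP_B = f(L/D)(ρV²/2) = 3.411e+06 Pa.
ΔP_A/ΔP_B = 1.018e+05/3.411e+06 = 0.0299.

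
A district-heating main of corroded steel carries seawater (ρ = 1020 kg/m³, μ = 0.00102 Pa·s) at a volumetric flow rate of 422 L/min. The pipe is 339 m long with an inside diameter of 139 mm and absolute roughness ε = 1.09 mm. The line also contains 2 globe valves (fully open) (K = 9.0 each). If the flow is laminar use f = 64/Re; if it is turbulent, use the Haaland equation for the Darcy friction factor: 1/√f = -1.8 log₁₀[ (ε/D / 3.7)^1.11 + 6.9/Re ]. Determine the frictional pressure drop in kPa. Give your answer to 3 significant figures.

ΔP ≈ 11.6 kPa

Q = 422 L/min = 422/60000 = 0.007033 m³/s.
Cross-sectional area A = πD²/4 = π(0.139)²/4 = 0.01517 m²; mean velocity V = Q/A = 0.007033/0.01517 = 0.4635 m/s.
Reynolds number Re = ρVD/μ = 1020 · 0.4635 · 0.139 / 0.00102 = 6.443e+04.
Re > 4000 → turbulent. Relative roughness ε/D = 0.00109/0.139 = 0.00784. Haaland: 1/√f = -1.8 log₁₀[(0.00784/3.7)^1.11 + 6.9/6.443e+04] = -1.8 log₁₀[0.00108 + 0.000107] = 5.268, so f = 0.03603.
Total minor-loss coefficient ΣK = 2·9 = 18.
ΔP = [f·L/D + ΣK]·(ρV²/2) = [0.03603·339/0.139 + 18]·(1020·0.4635²/2) = [87.88 + 18]·109.6 = 1.16e+04 Pa.
ΔP = 1.16e+04 Pa = 11.6 kPa.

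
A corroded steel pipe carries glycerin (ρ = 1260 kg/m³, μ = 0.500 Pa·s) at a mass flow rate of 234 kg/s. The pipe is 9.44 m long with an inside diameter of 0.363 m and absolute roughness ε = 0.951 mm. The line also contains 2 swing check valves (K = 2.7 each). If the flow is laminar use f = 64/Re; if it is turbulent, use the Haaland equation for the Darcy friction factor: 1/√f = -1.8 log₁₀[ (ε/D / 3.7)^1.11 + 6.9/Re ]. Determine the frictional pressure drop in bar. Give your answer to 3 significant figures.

ΔP ≈ 0.130 bar

A = πD²/4 = π(0.363)²/4 = 0.1035 m²; mean velocity V = ṁ/(ρA) = 234/(1260 · 0.1035) = 1.794 m/s.
Reynolds number Re = ρVD/μ = 1260 · 1.794 · 0.363 / 0.5 = 1642.
Re < 2300 → laminar flow, so f = 64/Re = 64/1642 = 0.03899 (the turbulent correlation is not needed).
Total minor-loss coefficient ΣK = 2·2.7 = 5.4.
ΔP = [f·L/D + ΣK]·(ρV²/2) = [0.03899·9.44/0.363 + 5.4]·(1260·1.794²/2) = [1.014 + 5.4]·2029 = 1.301e+04 Pa.
ΔP = 1.301e+04 Pa = 0.130 bar.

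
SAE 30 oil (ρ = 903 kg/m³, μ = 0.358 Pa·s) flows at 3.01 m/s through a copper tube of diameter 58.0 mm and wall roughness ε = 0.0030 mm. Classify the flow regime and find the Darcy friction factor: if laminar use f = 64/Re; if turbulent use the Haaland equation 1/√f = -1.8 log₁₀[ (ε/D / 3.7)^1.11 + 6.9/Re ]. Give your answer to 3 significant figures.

f ≈ 0.145

Re = ρVD/μ = 903·3.01·0.058/0.358 = 440.4.
Re < 2300 → laminar, so f = 64/Re = 0.1453 (roughness is irrelevant in laminar flow).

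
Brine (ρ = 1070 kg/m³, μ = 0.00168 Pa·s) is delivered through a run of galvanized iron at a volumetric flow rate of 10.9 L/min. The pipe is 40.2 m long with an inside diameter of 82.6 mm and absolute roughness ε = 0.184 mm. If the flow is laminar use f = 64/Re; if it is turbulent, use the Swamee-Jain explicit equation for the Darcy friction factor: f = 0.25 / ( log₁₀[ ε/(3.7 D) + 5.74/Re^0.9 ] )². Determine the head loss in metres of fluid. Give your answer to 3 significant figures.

h_f ≈ 0.00102 m

Q = 10.9 L/min = 10.9/60000 = 0.0001817 m³/s.
Cross-sectional area A = πD²/4 = π(0.0826)²/4 = 0.005359 m²; mean velocity V = Q/A = 0.0001817/0.005359 = 0.0339 m/s.
Reynolds number Re = ρVD/μ = 1070 · 0.0339 · 0.0826 / 0.00168 = 1784.
Re < 2300 → laminar flow, so f = 64/Re = 64/1784 = 0.03588 (the turbulent correlation is not needed).
Darcy-Weisbach: ΔP = f(L/D)(ρV²/2) = 0.03588·(40.2/0.0826)·(1070·0.0339²/2) = 0.03588·486.7·0.6149 = 10.74 Pa.
Head loss h_f = ΔP/(ρg) = 10.74/(1070·9.81) = 0.00102 m.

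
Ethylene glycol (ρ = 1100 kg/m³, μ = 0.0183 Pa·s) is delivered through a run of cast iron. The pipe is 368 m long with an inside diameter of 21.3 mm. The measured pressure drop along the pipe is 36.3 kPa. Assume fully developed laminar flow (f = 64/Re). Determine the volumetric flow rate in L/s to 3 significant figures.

For laminar flow, f = 64/Re with Re = ρVD/μ, so Darcy-Weisbach reduces to ΔP = 32μLV/D². Solving for V: V = ΔP·D²/(32μL) = 3.63e+04·(0.0213)²/(32·0.0183·368) = 0.07642 m/s.
Check: Re = ρVD/μ = 1100·0.07642·0.0213/0.0183 = 97.84 < 2300, so the laminar assumption holds.
Q = V·A = 0.07642·(π/4·0.0213²) = 2.723e-05 m³/s = 0.0272 L/s.

Q ≈ 0.0272 L/s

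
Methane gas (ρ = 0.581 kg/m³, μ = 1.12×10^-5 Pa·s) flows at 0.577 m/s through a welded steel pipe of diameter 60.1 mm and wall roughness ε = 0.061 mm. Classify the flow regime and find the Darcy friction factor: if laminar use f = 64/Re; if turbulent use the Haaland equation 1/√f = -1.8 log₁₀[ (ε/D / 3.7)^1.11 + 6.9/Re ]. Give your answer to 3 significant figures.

Re = ρVD/μ = 0.581·0.577·0.0601/1.12e-05 = 1799.
Re < 2300 → laminar, so f = 64/Re = 0.03558 (roughness is irrelevant in laminar flow).

f ≈ 0.0356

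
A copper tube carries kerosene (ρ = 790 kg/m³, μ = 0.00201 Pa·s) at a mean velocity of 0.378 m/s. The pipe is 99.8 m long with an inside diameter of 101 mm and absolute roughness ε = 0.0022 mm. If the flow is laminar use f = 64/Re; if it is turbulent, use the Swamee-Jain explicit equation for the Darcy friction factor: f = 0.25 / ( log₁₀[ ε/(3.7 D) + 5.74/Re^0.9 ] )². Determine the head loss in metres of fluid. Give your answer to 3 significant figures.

h_f ≈ 0.200 m

Reynolds number Re = ρVD/μ = 790 · 0.378 · 0.101 / 0.00201 = 1.501e+04.
Re > 4000 → turbulent. Relative roughness ε/D = 2.2e-06/0.101 = 2.18e-05. Swamee-Jain: f = 0.25/(log₁₀[2.18e-05/3.7 + 5.74/1.501e+04^0.9])² = 0.25/(log₁₀[5.89e-06 + 0.001])² = 0.25/(-2.997)² = 0.02783.
Darcy-Weisbach: ΔP = f(L/D)(ρV²/2) = 0.02783·(99.8/0.101)·(790·0.378²/2) = 0.02783·988.1·56.44 = 1552 Pa.
Head loss h_f = ΔP/(ρg) = 1552/(790·9.81) = 0.200 m.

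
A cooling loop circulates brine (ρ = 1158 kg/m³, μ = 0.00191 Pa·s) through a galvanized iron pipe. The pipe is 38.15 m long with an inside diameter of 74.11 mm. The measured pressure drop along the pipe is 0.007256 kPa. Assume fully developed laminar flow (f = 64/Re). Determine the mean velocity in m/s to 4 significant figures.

For laminar flow, f = 64/Re with Re = ρVD/μ, so Darcy-Weisbach reduces to ΔP = 32μLV/D². Solving for V: V = ΔP·D²/(32μL) = 7.256·(0.07411)²/(32·0.00191·38.15) = 0.01709 m/s.
Check: Re = ρVD/μ = 1158·0.01709·0.07411/0.00191 = 767.9 < 2300, so the laminar assumption holds.

V ≈ 0.01709 m/s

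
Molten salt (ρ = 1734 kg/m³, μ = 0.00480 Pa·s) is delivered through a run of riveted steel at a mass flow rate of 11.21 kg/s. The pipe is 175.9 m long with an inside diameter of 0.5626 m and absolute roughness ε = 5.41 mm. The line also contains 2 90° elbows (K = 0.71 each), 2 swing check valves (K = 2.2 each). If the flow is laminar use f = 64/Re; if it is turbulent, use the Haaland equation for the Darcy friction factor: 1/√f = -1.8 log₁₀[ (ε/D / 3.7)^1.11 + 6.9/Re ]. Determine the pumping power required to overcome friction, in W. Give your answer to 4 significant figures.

P ≈ 0.07719 W

A = πD²/4 = π(0.5626)²/4 = 0.2486 m²; mean velocity V = ṁ/(ρA) = 11.21/(1734 · 0.2486) = 0.02601 m/s.
Reynolds number Re = ρVD/μ = 1734 · 0.02601 · 0.5626 / 0.0048 = 5285.
Re > 4000 → turbulent. Relative roughness ε/D = 0.00541/0.5626 = 0.00962. Haaland: 1/√f = -1.8 log₁₀[(0.00962/3.7)^1.11 + 6.9/5285] = -1.8 log₁₀[0.00135 + 0.00131] = 4.636, so f = 0.04652.
Total minor-loss coefficient ΣK = 2·0.71 + 2·2.2 = 5.82.
ΔP = [f·L/D + ΣK]·(ρV²/2) = [0.04652·175.9/0.5626 + 5.82]·(1734·0.02601²/2) = [14.54 + 5.82]·0.5863 = 11.94 Pa.
Q = ṁ/ρ = 11.21/1734 = 0.006465 m³/s.
Pumping power P = QΔP = 0.006465·11.94 = 0.077193 W = 0.07719 W.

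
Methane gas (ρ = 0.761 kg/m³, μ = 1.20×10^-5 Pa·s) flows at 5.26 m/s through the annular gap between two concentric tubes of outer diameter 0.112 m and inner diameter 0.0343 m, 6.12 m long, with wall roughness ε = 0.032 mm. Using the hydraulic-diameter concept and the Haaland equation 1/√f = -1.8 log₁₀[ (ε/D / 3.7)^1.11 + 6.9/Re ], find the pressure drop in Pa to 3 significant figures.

Hydraulic diameter D_h = 4A/P = D_o - D_i = 0.112 - 0.0343 = 0.0777 m.
Re = ρVD_h/μ = 0.761·5.26·0.0777/1.2e-05 = 2.592e+04.
ε/D_h = 3.2e-05/0.0777 = 0.000412; Haaland gives 1/√f = -1.8 log₁₀[4.09e-05+0.000266] = 6.323, so f = 0.02501.
ΔP = f(L/D_h)(ρV²/2) = 0.02501·6.12/0.0777·10.53 = 20.74 Pa.

ΔP ≈ 20.7 Pa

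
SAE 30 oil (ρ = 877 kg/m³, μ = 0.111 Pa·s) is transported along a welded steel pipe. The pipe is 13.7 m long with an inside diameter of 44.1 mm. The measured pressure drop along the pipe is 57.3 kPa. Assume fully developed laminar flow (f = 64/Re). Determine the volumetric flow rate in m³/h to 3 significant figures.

For laminar flow, f = 64/Re with Re = ρVD/μ, so Darcy-Weisbach reduces to ΔP = 32μLV/D². Solving for V: V = ΔP·D²/(32μL) = 5.73e+04·(0.0441)²/(32·0.111·13.7) = 2.29 m/s.
Check: Re = ρVD/μ = 877·2.29·0.0441/0.111 = 797.9 < 2300, so the laminar assumption holds.
Q = V·A = 2.29·(π/4·0.0441²) = 0.003498 m³/s = 12.6 m³/h.

Q ≈ 12.6 m³/h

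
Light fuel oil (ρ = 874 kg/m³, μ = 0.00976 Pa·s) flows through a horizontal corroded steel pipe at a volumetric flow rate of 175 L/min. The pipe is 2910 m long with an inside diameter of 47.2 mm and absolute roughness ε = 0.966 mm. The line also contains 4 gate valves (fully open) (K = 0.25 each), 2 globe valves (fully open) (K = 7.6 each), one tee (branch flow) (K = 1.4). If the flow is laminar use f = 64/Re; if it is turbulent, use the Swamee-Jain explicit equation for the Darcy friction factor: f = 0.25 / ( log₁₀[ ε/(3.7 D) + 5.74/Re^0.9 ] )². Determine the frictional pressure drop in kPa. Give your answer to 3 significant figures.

ΔP ≈ 4170 kPa

Q = 175 L/min = 175/60000 = 0.002917 m³/s.
Cross-sectional area A = πD²/4 = π(0.0472)²/4 = 0.00175 m²; mean velocity V = Q/A = 0.002917/0.00175 = 1.667 m/s.
Reynolds number Re = ρVD/μ = 874 · 1.667 · 0.0472 / 0.00976 = 7046.
Re > 4000 → turbulent. Relative roughness ε/D = 0.000966/0.0472 = 0.0205. Swamee-Jain: f = 0.25/(log₁₀[0.0205/3.7 + 5.74/7046^0.9])² = 0.25/(log₁₀[0.00553 + 0.00198])² = 0.25/(-2.125)² = 0.05539.
Total minor-loss coefficient ΣK = 4·0.25 + 2·7.6 + 1·1.4 = 17.6.
ΔP = [f·L/D + ΣK]·(ρV²/2) = [0.05539·2910/0.0472 + 17.6]·(874·1.667²/2) = [3415 + 17.6]·1214 = 4.168e+06 Pa.
ΔP = 4.168e+06 Pa = 4170 kPa.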